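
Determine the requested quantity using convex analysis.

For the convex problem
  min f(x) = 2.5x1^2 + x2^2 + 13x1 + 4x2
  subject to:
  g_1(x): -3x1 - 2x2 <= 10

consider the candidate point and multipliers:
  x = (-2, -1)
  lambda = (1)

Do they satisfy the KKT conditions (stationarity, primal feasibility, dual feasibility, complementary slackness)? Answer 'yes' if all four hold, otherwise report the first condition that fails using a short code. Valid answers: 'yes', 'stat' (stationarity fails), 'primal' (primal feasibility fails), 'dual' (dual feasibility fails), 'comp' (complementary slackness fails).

Gradient of f: grad f(x) = Q x + c = (3, 2)
Constraint values g_i(x) = a_i^T x - b_i:
  g_1((-2, -1)) = -2
Stationarity residual: grad f(x) + sum_i lambda_i a_i = (0, 0)
  -> stationarity OK
Primal feasibility (all g_i <= 0): OK
Dual feasibility (all lambda_i >= 0): OK
Complementary slackness (lambda_i * g_i(x) = 0 for all i): FAILS

Verdict: the first failing condition is complementary_slackness -> comp.

comp


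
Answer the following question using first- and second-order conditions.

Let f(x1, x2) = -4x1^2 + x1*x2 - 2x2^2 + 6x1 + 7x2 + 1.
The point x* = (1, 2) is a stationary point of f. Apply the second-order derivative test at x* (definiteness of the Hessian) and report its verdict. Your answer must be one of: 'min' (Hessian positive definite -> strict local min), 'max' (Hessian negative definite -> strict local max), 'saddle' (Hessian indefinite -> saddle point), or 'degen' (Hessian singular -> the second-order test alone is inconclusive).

Compute the Hessian H = grad^2 f:
  H = [[-8, 1], [1, -4]]
Verify stationarity: grad f(x*) = H x* + g = (0, 0).
Eigenvalues of H: -8.2361, -3.7639.
Both eigenvalues < 0, so H is negative definite -> x* is a strict local max.

max


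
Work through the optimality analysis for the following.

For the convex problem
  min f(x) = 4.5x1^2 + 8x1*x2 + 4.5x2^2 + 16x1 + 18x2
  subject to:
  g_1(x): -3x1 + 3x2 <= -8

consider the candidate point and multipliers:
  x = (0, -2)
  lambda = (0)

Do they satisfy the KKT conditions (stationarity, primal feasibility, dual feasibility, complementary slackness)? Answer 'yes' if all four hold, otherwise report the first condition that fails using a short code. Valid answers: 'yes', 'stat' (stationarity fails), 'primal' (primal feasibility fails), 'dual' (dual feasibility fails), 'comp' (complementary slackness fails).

Gradient of f: grad f(x) = Q x + c = (0, 0)
Constraint values g_i(x) = a_i^T x - b_i:
  g_1((0, -2)) = 2
Stationarity residual: grad f(x) + sum_i lambda_i a_i = (0, 0)
  -> stationarity OK
Primal feasibility (all g_i <= 0): FAILS
Dual feasibility (all lambda_i >= 0): OK
Complementary slackness (lambda_i * g_i(x) = 0 for all i): OK

Verdict: the first failing condition is primal_feasibility -> primal.

primal


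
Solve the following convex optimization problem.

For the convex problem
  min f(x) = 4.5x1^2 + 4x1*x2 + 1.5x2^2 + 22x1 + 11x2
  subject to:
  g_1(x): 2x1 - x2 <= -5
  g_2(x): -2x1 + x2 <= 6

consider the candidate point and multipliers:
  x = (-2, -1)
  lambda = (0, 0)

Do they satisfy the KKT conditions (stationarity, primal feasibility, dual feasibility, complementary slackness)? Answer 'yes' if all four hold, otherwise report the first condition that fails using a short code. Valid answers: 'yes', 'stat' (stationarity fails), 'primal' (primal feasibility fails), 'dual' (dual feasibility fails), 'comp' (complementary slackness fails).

Gradient of f: grad f(x) = Q x + c = (0, 0)
Constraint values g_i(x) = a_i^T x - b_i:
  g_1((-2, -1)) = 2
  g_2((-2, -1)) = -3
Stationarity residual: grad f(x) + sum_i lambda_i a_i = (0, 0)
  -> stationarity OK
Primal feasibility (all g_i <= 0): FAILS
Dual feasibility (all lambda_i >= 0): OK
Complementary slackness (lambda_i * g_i(x) = 0 for all i): OK

Verdict: the first failing condition is primal_feasibility -> primal.

primal


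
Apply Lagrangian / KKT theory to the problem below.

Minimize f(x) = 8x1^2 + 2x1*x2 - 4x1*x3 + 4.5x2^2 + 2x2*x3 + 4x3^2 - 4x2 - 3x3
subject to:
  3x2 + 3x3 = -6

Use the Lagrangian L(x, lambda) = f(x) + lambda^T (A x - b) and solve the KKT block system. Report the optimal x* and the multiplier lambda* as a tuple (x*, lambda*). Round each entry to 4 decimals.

Form the Lagrangian:
  L(x, lambda) = (1/2) x^T Q x + c^T x + lambda^T (A x - b)
Stationarity (grad_x L = 0): Q x + c + A^T lambda = 0.
Primal feasibility: A x = b.

This gives the KKT block system:
  [ Q   A^T ] [ x     ]   [-c ]
  [ A    0  ] [ lambda ] = [ b ]

Solving the linear system:
  x*      = (-0.2209, -0.7442, -1.2558)
  lambda* = (4.5504)
  f(x*)   = 17.0233

x* = (-0.2209, -0.7442, -1.2558), lambda* = (4.5504)


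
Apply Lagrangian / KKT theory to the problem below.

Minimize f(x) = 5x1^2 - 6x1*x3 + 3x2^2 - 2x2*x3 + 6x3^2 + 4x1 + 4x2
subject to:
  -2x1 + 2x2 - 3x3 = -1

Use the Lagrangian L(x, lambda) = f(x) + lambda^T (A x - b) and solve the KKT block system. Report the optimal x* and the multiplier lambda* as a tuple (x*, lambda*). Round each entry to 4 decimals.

Form the Lagrangian:
  L(x, lambda) = (1/2) x^T Q x + c^T x + lambda^T (A x - b)
Stationarity (grad_x L = 0): Q x + c + A^T lambda = 0.
Primal feasibility: A x = b.

This gives the KKT block system:
  [ Q   A^T ] [ x     ]   [-c ]
  [ A    0  ] [ lambda ] = [ b ]

Solving the linear system:
  x*      = (-0.3055, -0.9743, -0.1125)
  lambda* = (0.8103)
  f(x*)   = -2.1543

x* = (-0.3055, -0.9743, -0.1125), lambda* = (0.8103)


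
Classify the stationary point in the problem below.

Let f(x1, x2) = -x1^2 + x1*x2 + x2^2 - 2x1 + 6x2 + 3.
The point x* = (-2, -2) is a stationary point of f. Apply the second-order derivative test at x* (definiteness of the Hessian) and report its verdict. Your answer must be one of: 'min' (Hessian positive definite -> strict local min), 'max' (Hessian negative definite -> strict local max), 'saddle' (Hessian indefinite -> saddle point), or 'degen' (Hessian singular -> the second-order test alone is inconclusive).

Compute the Hessian H = grad^2 f:
  H = [[-2, 1], [1, 2]]
Verify stationarity: grad f(x*) = H x* + g = (0, 0).
Eigenvalues of H: -2.2361, 2.2361.
Eigenvalues have mixed signs, so H is indefinite -> x* is a saddle point.

saddle


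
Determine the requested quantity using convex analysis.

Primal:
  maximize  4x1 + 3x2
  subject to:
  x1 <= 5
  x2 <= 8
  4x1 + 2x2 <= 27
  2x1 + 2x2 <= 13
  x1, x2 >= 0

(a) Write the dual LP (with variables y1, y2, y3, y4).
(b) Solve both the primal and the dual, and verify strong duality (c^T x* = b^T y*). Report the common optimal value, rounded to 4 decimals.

The standard primal-dual pair for 'max c^T x s.t. A x <= b, x >= 0' is:
  Dual:  min b^T y  s.t.  A^T y >= c,  y >= 0.

So the dual LP is:
  minimize  5y1 + 8y2 + 27y3 + 13y4
  subject to:
    y1 + 4y3 + 2y4 >= 4
    y2 + 2y3 + 2y4 >= 3
    y1, y2, y3, y4 >= 0

Solving the primal: x* = (5, 1.5).
  primal value c^T x* = 24.5.
Solving the dual: y* = (1, 0, 0, 1.5).
  dual value b^T y* = 24.5.
Strong duality: c^T x* = b^T y*. Confirmed.

24.5


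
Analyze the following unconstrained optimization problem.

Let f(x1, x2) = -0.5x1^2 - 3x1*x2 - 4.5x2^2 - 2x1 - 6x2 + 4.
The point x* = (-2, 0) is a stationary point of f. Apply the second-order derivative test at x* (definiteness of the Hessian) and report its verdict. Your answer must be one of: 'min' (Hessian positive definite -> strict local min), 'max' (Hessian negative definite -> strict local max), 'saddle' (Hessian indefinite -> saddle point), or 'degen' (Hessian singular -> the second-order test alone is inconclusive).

Compute the Hessian H = grad^2 f:
  H = [[-1, -3], [-3, -9]]
Verify stationarity: grad f(x*) = H x* + g = (0, 0).
Eigenvalues of H: -10, 0.
H has a zero eigenvalue (singular; negative semidefinite but not definite), so H is neither positive definite, negative definite, nor indefinite. The second-order test alone is inconclusive -> degen.
(Indeed, f is constant along the null direction of H through x*, so x* is not a strict local extremum.)

degen


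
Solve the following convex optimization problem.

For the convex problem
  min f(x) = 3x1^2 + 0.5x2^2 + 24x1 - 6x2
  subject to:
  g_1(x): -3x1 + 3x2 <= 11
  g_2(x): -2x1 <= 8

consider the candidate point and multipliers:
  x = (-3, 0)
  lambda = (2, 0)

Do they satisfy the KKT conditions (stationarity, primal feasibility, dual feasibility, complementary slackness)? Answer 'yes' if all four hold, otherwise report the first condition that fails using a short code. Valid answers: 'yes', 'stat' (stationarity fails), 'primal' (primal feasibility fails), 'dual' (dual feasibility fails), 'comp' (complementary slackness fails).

Gradient of f: grad f(x) = Q x + c = (6, -6)
Constraint values g_i(x) = a_i^T x - b_i:
  g_1((-3, 0)) = -2
  g_2((-3, 0)) = -2
Stationarity residual: grad f(x) + sum_i lambda_i a_i = (0, 0)
  -> stationarity OK
Primal feasibility (all g_i <= 0): OK
Dual feasibility (all lambda_i >= 0): OK
Complementary slackness (lambda_i * g_i(x) = 0 for all i): FAILS

Verdict: the first failing condition is complementary_slackness -> comp.

comp


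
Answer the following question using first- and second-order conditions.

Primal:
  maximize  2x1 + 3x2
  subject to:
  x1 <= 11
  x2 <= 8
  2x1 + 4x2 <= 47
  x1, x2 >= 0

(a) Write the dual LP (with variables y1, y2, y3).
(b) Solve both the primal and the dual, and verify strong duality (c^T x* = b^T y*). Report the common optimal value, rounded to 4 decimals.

The standard primal-dual pair for 'max c^T x s.t. A x <= b, x >= 0' is:
  Dual:  min b^T y  s.t.  A^T y >= c,  y >= 0.

So the dual LP is:
  minimize  11y1 + 8y2 + 47y3
  subject to:
    y1 + 2y3 >= 2
    y2 + 4y3 >= 3
    y1, y2, y3 >= 0

Solving the primal: x* = (11, 6.25).
  primal value c^T x* = 40.75.
Solving the dual: y* = (0.5, 0, 0.75).
  dual value b^T y* = 40.75.
Strong duality: c^T x* = b^T y*. Confirmed.

40.75


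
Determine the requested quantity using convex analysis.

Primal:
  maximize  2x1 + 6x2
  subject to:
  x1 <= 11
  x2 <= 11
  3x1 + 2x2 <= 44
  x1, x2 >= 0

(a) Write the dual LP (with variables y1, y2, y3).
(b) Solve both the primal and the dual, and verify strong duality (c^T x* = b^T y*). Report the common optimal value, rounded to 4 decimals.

The standard primal-dual pair for 'max c^T x s.t. A x <= b, x >= 0' is:
  Dual:  min b^T y  s.t.  A^T y >= c,  y >= 0.

So the dual LP is:
  minimize  11y1 + 11y2 + 44y3
  subject to:
    y1 + 3y3 >= 2
    y2 + 2y3 >= 6
    y1, y2, y3 >= 0

Solving the primal: x* = (7.3333, 11).
  primal value c^T x* = 80.6667.
Solving the dual: y* = (0, 4.6667, 0.6667).
  dual value b^T y* = 80.6667.
Strong duality: c^T x* = b^T y*. Confirmed.

80.6667


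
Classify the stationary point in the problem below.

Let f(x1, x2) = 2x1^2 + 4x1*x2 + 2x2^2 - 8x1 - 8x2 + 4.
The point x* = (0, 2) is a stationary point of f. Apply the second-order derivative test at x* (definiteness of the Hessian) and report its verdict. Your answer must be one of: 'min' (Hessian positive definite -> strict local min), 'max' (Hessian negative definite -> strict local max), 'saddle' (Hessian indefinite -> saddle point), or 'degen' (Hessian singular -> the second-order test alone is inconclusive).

Compute the Hessian H = grad^2 f:
  H = [[4, 4], [4, 4]]
Verify stationarity: grad f(x*) = H x* + g = (0, 0).
Eigenvalues of H: 0, 8.
H has a zero eigenvalue (singular; positive semidefinite but not definite), so H is neither positive definite, negative definite, nor indefinite. The second-order test alone is inconclusive -> degen.
(Indeed, f is constant along the null direction of H through x*, so x* is not a strict local extremum.)

degen


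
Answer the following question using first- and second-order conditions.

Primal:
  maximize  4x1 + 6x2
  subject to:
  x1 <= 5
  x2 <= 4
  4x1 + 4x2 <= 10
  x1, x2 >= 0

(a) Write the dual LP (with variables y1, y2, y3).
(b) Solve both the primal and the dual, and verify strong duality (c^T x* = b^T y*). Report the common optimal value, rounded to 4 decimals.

The standard primal-dual pair for 'max c^T x s.t. A x <= b, x >= 0' is:
  Dual:  min b^T y  s.t.  A^T y >= c,  y >= 0.

So the dual LP is:
  minimize  5y1 + 4y2 + 10y3
  subject to:
    y1 + 4y3 >= 4
    y2 + 4y3 >= 6
    y1, y2, y3 >= 0

Solving the primal: x* = (0, 2.5).
  primal value c^T x* = 15.
Solving the dual: y* = (0, 0, 1.5).
  dual value b^T y* = 15.
Strong duality: c^T x* = b^T y*. Confirmed.

15


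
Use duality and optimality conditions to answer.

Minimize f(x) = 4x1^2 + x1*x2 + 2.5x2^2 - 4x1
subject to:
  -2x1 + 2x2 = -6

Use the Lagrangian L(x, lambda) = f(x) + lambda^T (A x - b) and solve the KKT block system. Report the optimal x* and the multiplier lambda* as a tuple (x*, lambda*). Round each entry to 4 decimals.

Form the Lagrangian:
  L(x, lambda) = (1/2) x^T Q x + c^T x + lambda^T (A x - b)
Stationarity (grad_x L = 0): Q x + c + A^T lambda = 0.
Primal feasibility: A x = b.

This gives the KKT block system:
  [ Q   A^T ] [ x     ]   [-c ]
  [ A    0  ] [ lambda ] = [ b ]

Solving the linear system:
  x*      = (1.4667, -1.5333)
  lambda* = (3.1)
  f(x*)   = 6.3667

x* = (1.4667, -1.5333), lambda* = (3.1)


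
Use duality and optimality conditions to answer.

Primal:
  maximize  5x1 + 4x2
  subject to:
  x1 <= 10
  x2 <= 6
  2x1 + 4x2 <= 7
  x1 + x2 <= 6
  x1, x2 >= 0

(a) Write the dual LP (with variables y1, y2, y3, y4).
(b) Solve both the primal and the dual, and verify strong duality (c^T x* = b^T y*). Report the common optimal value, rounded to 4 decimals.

The standard primal-dual pair for 'max c^T x s.t. A x <= b, x >= 0' is:
  Dual:  min b^T y  s.t.  A^T y >= c,  y >= 0.

So the dual LP is:
  minimize  10y1 + 6y2 + 7y3 + 6y4
  subject to:
    y1 + 2y3 + y4 >= 5
    y2 + 4y3 + y4 >= 4
    y1, y2, y3, y4 >= 0

Solving the primal: x* = (3.5, 0).
  primal value c^T x* = 17.5.
Solving the dual: y* = (0, 0, 2.5, 0).
  dual value b^T y* = 17.5.
Strong duality: c^T x* = b^T y*. Confirmed.

17.5


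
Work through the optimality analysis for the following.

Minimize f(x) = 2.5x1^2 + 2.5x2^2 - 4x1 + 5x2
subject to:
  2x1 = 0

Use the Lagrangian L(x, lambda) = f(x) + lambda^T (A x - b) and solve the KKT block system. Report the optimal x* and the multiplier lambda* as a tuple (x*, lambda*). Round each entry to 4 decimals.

Form the Lagrangian:
  L(x, lambda) = (1/2) x^T Q x + c^T x + lambda^T (A x - b)
Stationarity (grad_x L = 0): Q x + c + A^T lambda = 0.
Primal feasibility: A x = b.

This gives the KKT block system:
  [ Q   A^T ] [ x     ]   [-c ]
  [ A    0  ] [ lambda ] = [ b ]

Solving the linear system:
  x*      = (0, -1)
  lambda* = (2)
  f(x*)   = -2.5

x* = (0, -1), lambda* = (2)


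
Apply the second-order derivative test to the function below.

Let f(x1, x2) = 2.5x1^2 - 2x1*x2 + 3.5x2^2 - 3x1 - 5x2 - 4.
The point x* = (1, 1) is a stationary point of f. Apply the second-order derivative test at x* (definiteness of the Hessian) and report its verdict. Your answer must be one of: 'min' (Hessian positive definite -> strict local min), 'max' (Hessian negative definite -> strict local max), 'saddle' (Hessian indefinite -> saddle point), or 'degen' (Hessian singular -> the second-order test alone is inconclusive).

Compute the Hessian H = grad^2 f:
  H = [[5, -2], [-2, 7]]
Verify stationarity: grad f(x*) = H x* + g = (0, 0).
Eigenvalues of H: 3.7639, 8.2361.
Both eigenvalues > 0, so H is positive definite -> x* is a strict local min.

min


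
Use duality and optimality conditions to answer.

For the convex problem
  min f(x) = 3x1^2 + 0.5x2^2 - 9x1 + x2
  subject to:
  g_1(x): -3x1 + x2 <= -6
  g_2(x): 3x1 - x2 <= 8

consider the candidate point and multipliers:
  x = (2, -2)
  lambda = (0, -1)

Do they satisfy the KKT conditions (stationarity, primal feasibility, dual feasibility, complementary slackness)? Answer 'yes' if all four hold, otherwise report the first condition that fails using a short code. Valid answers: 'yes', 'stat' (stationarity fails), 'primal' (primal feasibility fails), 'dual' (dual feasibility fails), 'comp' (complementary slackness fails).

Gradient of f: grad f(x) = Q x + c = (3, -1)
Constraint values g_i(x) = a_i^T x - b_i:
  g_1((2, -2)) = -2
  g_2((2, -2)) = 0
Stationarity residual: grad f(x) + sum_i lambda_i a_i = (0, 0)
  -> stationarity OK
Primal feasibility (all g_i <= 0): OK
Dual feasibility (all lambda_i >= 0): FAILS
Complementary slackness (lambda_i * g_i(x) = 0 for all i): OK

Verdict: the first failing condition is dual_feasibility -> dual.

dual


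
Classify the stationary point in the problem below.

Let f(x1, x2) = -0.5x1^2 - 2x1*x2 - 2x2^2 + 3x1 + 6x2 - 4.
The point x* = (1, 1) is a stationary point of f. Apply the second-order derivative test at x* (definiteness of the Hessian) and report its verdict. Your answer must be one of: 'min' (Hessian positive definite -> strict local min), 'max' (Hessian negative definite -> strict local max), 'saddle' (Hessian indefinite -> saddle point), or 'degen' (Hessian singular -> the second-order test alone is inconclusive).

Compute the Hessian H = grad^2 f:
  H = [[-1, -2], [-2, -4]]
Verify stationarity: grad f(x*) = H x* + g = (0, 0).
Eigenvalues of H: -5, 0.
H has a zero eigenvalue (singular; negative semidefinite but not definite), so H is neither positive definite, negative definite, nor indefinite. The second-order test alone is inconclusive -> degen.
(Indeed, f is constant along the null direction of H through x*, so x* is not a strict local extremum.)

degen


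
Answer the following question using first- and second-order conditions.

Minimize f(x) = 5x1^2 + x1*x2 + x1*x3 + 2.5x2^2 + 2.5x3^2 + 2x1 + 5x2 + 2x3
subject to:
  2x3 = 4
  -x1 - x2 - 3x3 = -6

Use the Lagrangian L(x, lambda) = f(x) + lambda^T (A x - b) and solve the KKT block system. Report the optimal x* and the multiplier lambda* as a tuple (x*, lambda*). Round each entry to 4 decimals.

Form the Lagrangian:
  L(x, lambda) = (1/2) x^T Q x + c^T x + lambda^T (A x - b)
Stationarity (grad_x L = 0): Q x + c + A^T lambda = 0.
Primal feasibility: A x = b.

This gives the KKT block system:
  [ Q   A^T ] [ x     ]   [-c ]
  [ A    0  ] [ lambda ] = [ b ]

Solving the linear system:
  x*      = (0.0769, -0.0769, 2)
  lambda* = (1, 4.6923)
  f(x*)   = 13.9615

x* = (0.0769, -0.0769, 2), lambda* = (1, 4.6923)


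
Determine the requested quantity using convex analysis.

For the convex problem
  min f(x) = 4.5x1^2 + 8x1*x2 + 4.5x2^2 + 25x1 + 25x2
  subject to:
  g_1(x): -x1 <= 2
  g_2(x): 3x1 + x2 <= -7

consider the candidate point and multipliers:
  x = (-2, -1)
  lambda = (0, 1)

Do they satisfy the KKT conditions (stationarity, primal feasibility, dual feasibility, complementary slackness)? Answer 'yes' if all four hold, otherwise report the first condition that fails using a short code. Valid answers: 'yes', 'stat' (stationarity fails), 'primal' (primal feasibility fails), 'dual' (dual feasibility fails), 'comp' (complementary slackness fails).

Gradient of f: grad f(x) = Q x + c = (-1, 0)
Constraint values g_i(x) = a_i^T x - b_i:
  g_1((-2, -1)) = 0
  g_2((-2, -1)) = 0
Stationarity residual: grad f(x) + sum_i lambda_i a_i = (2, 1)
  -> stationarity FAILS
Primal feasibility (all g_i <= 0): OK
Dual feasibility (all lambda_i >= 0): OK
Complementary slackness (lambda_i * g_i(x) = 0 for all i): OK

Verdict: the first failing condition is stationarity -> stat.

stat


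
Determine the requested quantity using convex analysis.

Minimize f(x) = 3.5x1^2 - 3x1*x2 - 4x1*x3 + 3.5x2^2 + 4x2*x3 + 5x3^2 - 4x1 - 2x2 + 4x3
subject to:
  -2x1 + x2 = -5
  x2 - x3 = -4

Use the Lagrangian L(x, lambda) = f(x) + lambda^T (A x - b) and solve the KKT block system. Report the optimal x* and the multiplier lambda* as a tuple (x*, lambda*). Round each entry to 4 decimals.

Form the Lagrangian:
  L(x, lambda) = (1/2) x^T Q x + c^T x + lambda^T (A x - b)
Stationarity (grad_x L = 0): Q x + c + A^T lambda = 0.
Primal feasibility: A x = b.

This gives the KKT block system:
  [ Q   A^T ] [ x     ]   [-c ]
  [ A    0  ] [ lambda ] = [ b ]

Solving the linear system:
  x*      = (1.5063, -1.9873, 2.0127)
  lambda* = (2.2278, 10.1519)
  f(x*)   = 28.8734

x* = (1.5063, -1.9873, 2.0127), lambda* = (2.2278, 10.1519)


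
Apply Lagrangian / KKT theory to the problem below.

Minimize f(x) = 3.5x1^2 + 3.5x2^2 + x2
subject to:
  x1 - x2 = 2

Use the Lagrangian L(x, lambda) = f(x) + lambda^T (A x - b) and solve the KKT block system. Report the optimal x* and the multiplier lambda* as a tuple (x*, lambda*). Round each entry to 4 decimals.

Form the Lagrangian:
  L(x, lambda) = (1/2) x^T Q x + c^T x + lambda^T (A x - b)
Stationarity (grad_x L = 0): Q x + c + A^T lambda = 0.
Primal feasibility: A x = b.

This gives the KKT block system:
  [ Q   A^T ] [ x     ]   [-c ]
  [ A    0  ] [ lambda ] = [ b ]

Solving the linear system:
  x*      = (0.9286, -1.0714)
  lambda* = (-6.5)
  f(x*)   = 5.9643

x* = (0.9286, -1.0714), lambda* = (-6.5)


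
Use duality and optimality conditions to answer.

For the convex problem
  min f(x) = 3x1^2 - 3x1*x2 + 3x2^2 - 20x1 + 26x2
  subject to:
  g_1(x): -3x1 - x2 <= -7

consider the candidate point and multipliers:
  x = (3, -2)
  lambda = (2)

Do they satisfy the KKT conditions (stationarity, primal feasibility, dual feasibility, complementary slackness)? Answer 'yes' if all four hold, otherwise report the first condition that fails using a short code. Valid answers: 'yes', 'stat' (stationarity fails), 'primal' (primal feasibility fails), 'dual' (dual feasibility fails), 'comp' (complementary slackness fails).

Gradient of f: grad f(x) = Q x + c = (4, 5)
Constraint values g_i(x) = a_i^T x - b_i:
  g_1((3, -2)) = 0
Stationarity residual: grad f(x) + sum_i lambda_i a_i = (-2, 3)
  -> stationarity FAILS
Primal feasibility (all g_i <= 0): OK
Dual feasibility (all lambda_i >= 0): OK
Complementary slackness (lambda_i * g_i(x) = 0 for all i): OK

Verdict: the first failing condition is stationarity -> stat.

stat


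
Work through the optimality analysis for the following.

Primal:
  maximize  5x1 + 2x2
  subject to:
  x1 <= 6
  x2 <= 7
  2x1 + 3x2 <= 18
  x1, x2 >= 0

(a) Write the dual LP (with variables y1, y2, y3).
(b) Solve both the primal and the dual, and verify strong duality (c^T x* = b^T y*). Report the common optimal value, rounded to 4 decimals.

The standard primal-dual pair for 'max c^T x s.t. A x <= b, x >= 0' is:
  Dual:  min b^T y  s.t.  A^T y >= c,  y >= 0.

So the dual LP is:
  minimize  6y1 + 7y2 + 18y3
  subject to:
    y1 + 2y3 >= 5
    y2 + 3y3 >= 2
    y1, y2, y3 >= 0

Solving the primal: x* = (6, 2).
  primal value c^T x* = 34.
Solving the dual: y* = (3.6667, 0, 0.6667).
  dual value b^T y* = 34.
Strong duality: c^T x* = b^T y*. Confirmed.

34


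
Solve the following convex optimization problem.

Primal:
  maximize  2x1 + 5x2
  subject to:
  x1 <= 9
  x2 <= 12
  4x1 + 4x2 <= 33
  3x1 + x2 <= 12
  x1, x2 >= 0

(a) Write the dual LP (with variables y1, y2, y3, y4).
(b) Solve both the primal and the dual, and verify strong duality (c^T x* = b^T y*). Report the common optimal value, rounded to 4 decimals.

The standard primal-dual pair for 'max c^T x s.t. A x <= b, x >= 0' is:
  Dual:  min b^T y  s.t.  A^T y >= c,  y >= 0.

So the dual LP is:
  minimize  9y1 + 12y2 + 33y3 + 12y4
  subject to:
    y1 + 4y3 + 3y4 >= 2
    y2 + 4y3 + y4 >= 5
    y1, y2, y3, y4 >= 0

Solving the primal: x* = (0, 8.25).
  primal value c^T x* = 41.25.
Solving the dual: y* = (0, 0, 1.25, 0).
  dual value b^T y* = 41.25.
Strong duality: c^T x* = b^T y*. Confirmed.

41.25


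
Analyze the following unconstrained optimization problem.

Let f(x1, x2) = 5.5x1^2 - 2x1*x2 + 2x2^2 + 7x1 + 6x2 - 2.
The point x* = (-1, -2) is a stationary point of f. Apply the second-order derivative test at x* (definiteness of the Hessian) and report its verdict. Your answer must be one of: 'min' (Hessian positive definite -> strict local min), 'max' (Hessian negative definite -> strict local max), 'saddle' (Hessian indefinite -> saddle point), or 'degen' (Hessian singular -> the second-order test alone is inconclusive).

Compute the Hessian H = grad^2 f:
  H = [[11, -2], [-2, 4]]
Verify stationarity: grad f(x*) = H x* + g = (0, 0).
Eigenvalues of H: 3.4689, 11.5311.
Both eigenvalues > 0, so H is positive definite -> x* is a strict local min.

min


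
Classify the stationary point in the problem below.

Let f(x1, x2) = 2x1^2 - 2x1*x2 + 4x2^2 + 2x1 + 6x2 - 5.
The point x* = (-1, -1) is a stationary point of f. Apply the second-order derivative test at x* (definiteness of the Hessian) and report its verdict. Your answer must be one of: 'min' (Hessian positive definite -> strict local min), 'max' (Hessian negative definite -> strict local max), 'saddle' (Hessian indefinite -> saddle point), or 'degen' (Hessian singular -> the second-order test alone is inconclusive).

Compute the Hessian H = grad^2 f:
  H = [[4, -2], [-2, 8]]
Verify stationarity: grad f(x*) = H x* + g = (0, 0).
Eigenvalues of H: 3.1716, 8.8284.
Both eigenvalues > 0, so H is positive definite -> x* is a strict local min.

min


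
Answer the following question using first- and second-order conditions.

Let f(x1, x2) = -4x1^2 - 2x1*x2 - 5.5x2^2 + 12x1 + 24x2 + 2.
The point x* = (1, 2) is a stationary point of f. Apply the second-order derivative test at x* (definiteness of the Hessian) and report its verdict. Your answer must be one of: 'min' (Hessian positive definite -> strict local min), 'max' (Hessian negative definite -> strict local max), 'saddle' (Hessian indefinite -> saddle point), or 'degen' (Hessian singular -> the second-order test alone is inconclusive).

Compute the Hessian H = grad^2 f:
  H = [[-8, -2], [-2, -11]]
Verify stationarity: grad f(x*) = H x* + g = (0, 0).
Eigenvalues of H: -12, -7.
Both eigenvalues < 0, so H is negative definite -> x* is a strict local max.

max


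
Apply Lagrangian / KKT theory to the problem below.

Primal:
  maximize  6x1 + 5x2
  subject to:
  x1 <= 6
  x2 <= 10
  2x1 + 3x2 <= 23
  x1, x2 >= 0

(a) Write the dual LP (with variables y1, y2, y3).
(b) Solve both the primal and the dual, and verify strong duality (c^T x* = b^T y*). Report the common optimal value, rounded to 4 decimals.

The standard primal-dual pair for 'max c^T x s.t. A x <= b, x >= 0' is:
  Dual:  min b^T y  s.t.  A^T y >= c,  y >= 0.

So the dual LP is:
  minimize  6y1 + 10y2 + 23y3
  subject to:
    y1 + 2y3 >= 6
    y2 + 3y3 >= 5
    y1, y2, y3 >= 0

Solving the primal: x* = (6, 3.6667).
  primal value c^T x* = 54.3333.
Solving the dual: y* = (2.6667, 0, 1.6667).
  dual value b^T y* = 54.3333.
Strong duality: c^T x* = b^T y*. Confirmed.

54.3333


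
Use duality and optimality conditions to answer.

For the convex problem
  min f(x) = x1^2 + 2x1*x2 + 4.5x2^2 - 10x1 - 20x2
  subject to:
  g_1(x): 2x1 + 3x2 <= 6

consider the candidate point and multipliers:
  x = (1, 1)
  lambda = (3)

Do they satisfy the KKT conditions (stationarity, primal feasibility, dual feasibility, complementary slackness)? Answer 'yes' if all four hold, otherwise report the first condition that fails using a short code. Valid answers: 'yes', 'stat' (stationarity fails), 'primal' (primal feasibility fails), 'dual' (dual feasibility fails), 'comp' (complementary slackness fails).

Gradient of f: grad f(x) = Q x + c = (-6, -9)
Constraint values g_i(x) = a_i^T x - b_i:
  g_1((1, 1)) = -1
Stationarity residual: grad f(x) + sum_i lambda_i a_i = (0, 0)
  -> stationarity OK
Primal feasibility (all g_i <= 0): OK
Dual feasibility (all lambda_i >= 0): OK
Complementary slackness (lambda_i * g_i(x) = 0 for all i): FAILS

Verdict: the first failing condition is complementary_slackness -> comp.

comp


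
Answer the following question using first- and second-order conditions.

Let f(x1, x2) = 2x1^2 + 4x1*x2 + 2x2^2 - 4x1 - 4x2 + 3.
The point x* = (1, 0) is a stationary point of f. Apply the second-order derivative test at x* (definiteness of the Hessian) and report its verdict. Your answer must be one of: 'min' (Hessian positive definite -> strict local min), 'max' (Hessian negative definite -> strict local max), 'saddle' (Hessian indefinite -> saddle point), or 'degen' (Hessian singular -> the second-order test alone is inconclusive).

Compute the Hessian H = grad^2 f:
  H = [[4, 4], [4, 4]]
Verify stationarity: grad f(x*) = H x* + g = (0, 0).
Eigenvalues of H: 0, 8.
H has a zero eigenvalue (singular; positive semidefinite but not definite), so H is neither positive definite, negative definite, nor indefinite. The second-order test alone is inconclusive -> degen.
(Indeed, f is constant along the null direction of H through x*, so x* is not a strict local extremum.)

degen


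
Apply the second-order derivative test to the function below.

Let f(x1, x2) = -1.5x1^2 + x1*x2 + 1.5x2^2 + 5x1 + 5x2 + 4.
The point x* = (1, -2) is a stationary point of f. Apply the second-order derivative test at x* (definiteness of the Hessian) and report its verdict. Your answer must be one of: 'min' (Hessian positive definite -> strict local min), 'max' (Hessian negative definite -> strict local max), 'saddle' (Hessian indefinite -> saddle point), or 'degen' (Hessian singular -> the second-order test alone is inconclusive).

Compute the Hessian H = grad^2 f:
  H = [[-3, 1], [1, 3]]
Verify stationarity: grad f(x*) = H x* + g = (0, 0).
Eigenvalues of H: -3.1623, 3.1623.
Eigenvalues have mixed signs, so H is indefinite -> x* is a saddle point.

saddle


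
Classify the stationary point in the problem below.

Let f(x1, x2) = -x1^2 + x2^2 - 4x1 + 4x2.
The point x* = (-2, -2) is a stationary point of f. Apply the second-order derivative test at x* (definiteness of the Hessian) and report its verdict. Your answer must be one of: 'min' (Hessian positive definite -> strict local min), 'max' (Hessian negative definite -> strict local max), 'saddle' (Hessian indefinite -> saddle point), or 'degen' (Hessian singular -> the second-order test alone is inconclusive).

Compute the Hessian H = grad^2 f:
  H = [[-2, 0], [0, 2]]
Verify stationarity: grad f(x*) = H x* + g = (0, 0).
Eigenvalues of H: -2, 2.
Eigenvalues have mixed signs, so H is indefinite -> x* is a saddle point.

saddle


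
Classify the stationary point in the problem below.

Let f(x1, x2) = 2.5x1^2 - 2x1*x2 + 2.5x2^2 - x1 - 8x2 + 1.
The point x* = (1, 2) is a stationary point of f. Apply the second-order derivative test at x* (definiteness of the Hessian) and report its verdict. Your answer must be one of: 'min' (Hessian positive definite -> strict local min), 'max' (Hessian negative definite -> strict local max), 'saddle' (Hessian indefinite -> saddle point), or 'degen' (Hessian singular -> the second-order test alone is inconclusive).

Compute the Hessian H = grad^2 f:
  H = [[5, -2], [-2, 5]]
Verify stationarity: grad f(x*) = H x* + g = (0, 0).
Eigenvalues of H: 3, 7.
Both eigenvalues > 0, so H is positive definite -> x* is a strict local min.

min


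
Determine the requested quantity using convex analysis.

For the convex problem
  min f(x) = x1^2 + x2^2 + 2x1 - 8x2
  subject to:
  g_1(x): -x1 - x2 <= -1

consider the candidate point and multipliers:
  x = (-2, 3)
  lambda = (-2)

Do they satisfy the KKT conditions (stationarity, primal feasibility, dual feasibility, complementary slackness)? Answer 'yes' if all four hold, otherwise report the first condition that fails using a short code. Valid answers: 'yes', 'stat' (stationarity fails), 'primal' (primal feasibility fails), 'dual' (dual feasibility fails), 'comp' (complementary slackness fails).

Gradient of f: grad f(x) = Q x + c = (-2, -2)
Constraint values g_i(x) = a_i^T x - b_i:
  g_1((-2, 3)) = 0
Stationarity residual: grad f(x) + sum_i lambda_i a_i = (0, 0)
  -> stationarity OK
Primal feasibility (all g_i <= 0): OK
Dual feasibility (all lambda_i >= 0): FAILS
Complementary slackness (lambda_i * g_i(x) = 0 for all i): OK

Verdict: the first failing condition is dual_feasibility -> dual.

dual


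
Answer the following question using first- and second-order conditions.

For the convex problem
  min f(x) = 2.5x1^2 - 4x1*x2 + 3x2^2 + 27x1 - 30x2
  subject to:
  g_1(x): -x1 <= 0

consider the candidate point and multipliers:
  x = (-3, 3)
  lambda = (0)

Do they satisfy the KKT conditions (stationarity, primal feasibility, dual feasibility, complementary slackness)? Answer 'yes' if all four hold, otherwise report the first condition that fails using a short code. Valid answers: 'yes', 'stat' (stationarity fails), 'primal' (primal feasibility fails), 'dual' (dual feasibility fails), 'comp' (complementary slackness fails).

Gradient of f: grad f(x) = Q x + c = (0, 0)
Constraint values g_i(x) = a_i^T x - b_i:
  g_1((-3, 3)) = 3
Stationarity residual: grad f(x) + sum_i lambda_i a_i = (0, 0)
  -> stationarity OK
Primal feasibility (all g_i <= 0): FAILS
Dual feasibility (all lambda_i >= 0): OK
Complementary slackness (lambda_i * g_i(x) = 0 for all i): OK

Verdict: the first failing condition is primal_feasibility -> primal.

primal


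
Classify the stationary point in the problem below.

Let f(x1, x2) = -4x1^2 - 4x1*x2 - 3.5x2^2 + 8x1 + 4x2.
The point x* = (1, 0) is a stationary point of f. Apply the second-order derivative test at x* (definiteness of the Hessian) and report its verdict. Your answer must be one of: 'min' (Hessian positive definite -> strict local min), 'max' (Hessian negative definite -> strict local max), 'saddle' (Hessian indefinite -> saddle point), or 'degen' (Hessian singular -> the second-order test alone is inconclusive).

Compute the Hessian H = grad^2 f:
  H = [[-8, -4], [-4, -7]]
Verify stationarity: grad f(x*) = H x* + g = (0, 0).
Eigenvalues of H: -11.5311, -3.4689.
Both eigenvalues < 0, so H is negative definite -> x* is a strict local max.

max


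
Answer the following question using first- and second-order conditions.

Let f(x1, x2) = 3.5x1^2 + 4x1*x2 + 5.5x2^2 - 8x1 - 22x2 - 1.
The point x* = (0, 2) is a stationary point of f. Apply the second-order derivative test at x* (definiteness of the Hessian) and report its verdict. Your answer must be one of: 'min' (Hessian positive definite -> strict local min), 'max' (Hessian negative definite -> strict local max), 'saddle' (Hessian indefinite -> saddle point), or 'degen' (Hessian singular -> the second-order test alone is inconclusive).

Compute the Hessian H = grad^2 f:
  H = [[7, 4], [4, 11]]
Verify stationarity: grad f(x*) = H x* + g = (0, 0).
Eigenvalues of H: 4.5279, 13.4721.
Both eigenvalues > 0, so H is positive definite -> x* is a strict local min.

min


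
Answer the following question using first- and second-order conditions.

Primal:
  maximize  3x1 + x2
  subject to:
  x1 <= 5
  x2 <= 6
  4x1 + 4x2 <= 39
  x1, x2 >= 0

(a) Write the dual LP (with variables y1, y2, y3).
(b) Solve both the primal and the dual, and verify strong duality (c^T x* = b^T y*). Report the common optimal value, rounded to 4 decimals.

The standard primal-dual pair for 'max c^T x s.t. A x <= b, x >= 0' is:
  Dual:  min b^T y  s.t.  A^T y >= c,  y >= 0.

So the dual LP is:
  minimize  5y1 + 6y2 + 39y3
  subject to:
    y1 + 4y3 >= 3
    y2 + 4y3 >= 1
    y1, y2, y3 >= 0

Solving the primal: x* = (5, 4.75).
  primal value c^T x* = 19.75.
Solving the dual: y* = (2, 0, 0.25).
  dual value b^T y* = 19.75.
Strong duality: c^T x* = b^T y*. Confirmed.

19.75


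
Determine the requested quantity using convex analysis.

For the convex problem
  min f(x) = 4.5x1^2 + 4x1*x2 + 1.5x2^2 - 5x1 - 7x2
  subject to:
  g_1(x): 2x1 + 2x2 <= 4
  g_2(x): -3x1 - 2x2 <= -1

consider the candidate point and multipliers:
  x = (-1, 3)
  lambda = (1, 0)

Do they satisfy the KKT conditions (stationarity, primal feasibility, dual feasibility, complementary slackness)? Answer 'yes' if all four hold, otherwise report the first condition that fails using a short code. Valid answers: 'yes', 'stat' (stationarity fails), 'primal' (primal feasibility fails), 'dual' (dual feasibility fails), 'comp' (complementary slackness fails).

Gradient of f: grad f(x) = Q x + c = (-2, -2)
Constraint values g_i(x) = a_i^T x - b_i:
  g_1((-1, 3)) = 0
  g_2((-1, 3)) = -2
Stationarity residual: grad f(x) + sum_i lambda_i a_i = (0, 0)
  -> stationarity OK
Primal feasibility (all g_i <= 0): OK
Dual feasibility (all lambda_i >= 0): OK
Complementary slackness (lambda_i * g_i(x) = 0 for all i): OK

Verdict: yes, KKT holds.

yes


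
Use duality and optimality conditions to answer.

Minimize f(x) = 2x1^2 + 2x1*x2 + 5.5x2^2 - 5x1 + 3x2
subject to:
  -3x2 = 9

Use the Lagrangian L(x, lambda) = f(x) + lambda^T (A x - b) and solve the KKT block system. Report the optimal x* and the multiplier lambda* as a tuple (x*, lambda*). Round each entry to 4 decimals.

Form the Lagrangian:
  L(x, lambda) = (1/2) x^T Q x + c^T x + lambda^T (A x - b)
Stationarity (grad_x L = 0): Q x + c + A^T lambda = 0.
Primal feasibility: A x = b.

This gives the KKT block system:
  [ Q   A^T ] [ x     ]   [-c ]
  [ A    0  ] [ lambda ] = [ b ]

Solving the linear system:
  x*      = (2.75, -3)
  lambda* = (-8.1667)
  f(x*)   = 25.375

x* = (2.75, -3), lambda* = (-8.1667)


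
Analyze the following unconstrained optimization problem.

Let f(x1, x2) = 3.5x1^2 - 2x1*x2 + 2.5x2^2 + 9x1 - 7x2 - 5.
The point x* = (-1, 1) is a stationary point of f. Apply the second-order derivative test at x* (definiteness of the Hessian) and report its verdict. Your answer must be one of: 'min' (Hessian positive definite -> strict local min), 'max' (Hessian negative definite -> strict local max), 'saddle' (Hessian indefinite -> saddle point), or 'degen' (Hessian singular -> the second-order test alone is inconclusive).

Compute the Hessian H = grad^2 f:
  H = [[7, -2], [-2, 5]]
Verify stationarity: grad f(x*) = H x* + g = (0, 0).
Eigenvalues of H: 3.7639, 8.2361.
Both eigenvalues > 0, so H is positive definite -> x* is a strict local min.

min


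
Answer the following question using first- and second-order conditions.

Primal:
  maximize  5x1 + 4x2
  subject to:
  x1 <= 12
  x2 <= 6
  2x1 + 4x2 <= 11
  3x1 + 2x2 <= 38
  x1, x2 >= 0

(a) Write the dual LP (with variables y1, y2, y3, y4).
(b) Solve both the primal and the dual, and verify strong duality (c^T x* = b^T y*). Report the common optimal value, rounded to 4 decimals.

The standard primal-dual pair for 'max c^T x s.t. A x <= b, x >= 0' is:
  Dual:  min b^T y  s.t.  A^T y >= c,  y >= 0.

So the dual LP is:
  minimize  12y1 + 6y2 + 11y3 + 38y4
  subject to:
    y1 + 2y3 + 3y4 >= 5
    y2 + 4y3 + 2y4 >= 4
    y1, y2, y3, y4 >= 0

Solving the primal: x* = (5.5, 0).
  primal value c^T x* = 27.5.
Solving the dual: y* = (0, 0, 2.5, 0).
  dual value b^T y* = 27.5.
Strong duality: c^T x* = b^T y*. Confirmed.

27.5


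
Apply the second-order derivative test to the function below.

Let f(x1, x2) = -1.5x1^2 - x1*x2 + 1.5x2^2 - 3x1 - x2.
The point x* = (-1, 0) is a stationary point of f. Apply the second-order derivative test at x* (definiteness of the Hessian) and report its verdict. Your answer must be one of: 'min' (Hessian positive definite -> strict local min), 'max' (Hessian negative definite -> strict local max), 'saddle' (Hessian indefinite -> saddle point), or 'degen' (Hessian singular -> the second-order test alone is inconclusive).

Compute the Hessian H = grad^2 f:
  H = [[-3, -1], [-1, 3]]
Verify stationarity: grad f(x*) = H x* + g = (0, 0).
Eigenvalues of H: -3.1623, 3.1623.
Eigenvalues have mixed signs, so H is indefinite -> x* is a saddle point.

saddle


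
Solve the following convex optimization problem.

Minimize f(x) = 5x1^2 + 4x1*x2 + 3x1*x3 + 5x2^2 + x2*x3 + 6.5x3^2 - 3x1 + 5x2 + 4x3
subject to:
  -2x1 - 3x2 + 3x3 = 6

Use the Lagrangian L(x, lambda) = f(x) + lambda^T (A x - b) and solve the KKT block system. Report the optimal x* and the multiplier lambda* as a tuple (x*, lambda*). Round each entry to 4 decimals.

Form the Lagrangian:
  L(x, lambda) = (1/2) x^T Q x + c^T x + lambda^T (A x - b)
Stationarity (grad_x L = 0): Q x + c + A^T lambda = 0.
Primal feasibility: A x = b.

This gives the KKT block system:
  [ Q   A^T ] [ x     ]   [-c ]
  [ A    0  ] [ lambda ] = [ b ]

Solving the linear system:
  x*      = (0.1288, -1.5642, 0.5217)
  lambda* = (-3.2016)
  f(x*)   = 6.5444

x* = (0.1288, -1.5642, 0.5217), lambda* = (-3.2016)


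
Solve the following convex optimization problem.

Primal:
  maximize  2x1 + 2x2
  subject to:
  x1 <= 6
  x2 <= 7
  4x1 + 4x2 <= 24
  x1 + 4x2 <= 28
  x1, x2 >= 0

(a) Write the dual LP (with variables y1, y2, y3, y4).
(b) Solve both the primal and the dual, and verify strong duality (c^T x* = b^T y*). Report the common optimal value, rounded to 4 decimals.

The standard primal-dual pair for 'max c^T x s.t. A x <= b, x >= 0' is:
  Dual:  min b^T y  s.t.  A^T y >= c,  y >= 0.

So the dual LP is:
  minimize  6y1 + 7y2 + 24y3 + 28y4
  subject to:
    y1 + 4y3 + y4 >= 2
    y2 + 4y3 + 4y4 >= 2
    y1, y2, y3, y4 >= 0

Solving the primal: x* = (6, 0).
  primal value c^T x* = 12.
Solving the dual: y* = (0, 0, 0.5, 0).
  dual value b^T y* = 12.
Strong duality: c^T x* = b^T y*. Confirmed.

12
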